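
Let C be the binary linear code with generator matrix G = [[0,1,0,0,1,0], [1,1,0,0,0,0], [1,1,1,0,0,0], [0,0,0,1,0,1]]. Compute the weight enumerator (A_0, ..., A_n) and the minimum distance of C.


Weight distribution: A_0 = 1, A_1 = 1, A_2 = 4, A_3 = 4, A_4 = 3, A_5 = 3. Minimum distance d = 1.

Enumerate all 2^4 = 16 messages m ∈ F_2^4.
For each, compute codeword c = mG in F_2^6, then tally its weight.
  m = 0000 → c = 000000, weight = 0.
  m = 1000 → c = 010010, weight = 2.
  m = 0100 → c = 110000, weight = 2.
  m = 1100 → c = 100010, weight = 2.
  m = 0010 → c = 111000, weight = 3.
  m = 1010 → c = 101010, weight = 3.
  m = 0110 → c = 001000, weight = 1.
  m = 1110 → c = 011010, weight = 3.
  m = 0001 → c = 000101, weight = 2.
  m = 1001 → c = 010111, weight = 4.
  m = 0101 → c = 110101, weight = 4.
  m = 1101 → c = 100111, weight = 4.
  m = 0011 → c = 111101, weight = 5.
  m = 1011 → c = 101111, weight = 5.
  m = 0111 → c = 001101, weight = 3.
  m = 1111 → c = 011111, weight = 5.
Tally weights:
  weight 0: 1 codewords.
  weight 1: 1 codewords.
  weight 2: 4 codewords.
  weight 3: 4 codewords.
  weight 4: 3 codewords.
  weight 5: 3 codewords.
Minimum distance d = smallest w > 0 with A_w > 0 = 1.
Sanity: Σ A_w = 16 = 2^4 = 16 ✓.


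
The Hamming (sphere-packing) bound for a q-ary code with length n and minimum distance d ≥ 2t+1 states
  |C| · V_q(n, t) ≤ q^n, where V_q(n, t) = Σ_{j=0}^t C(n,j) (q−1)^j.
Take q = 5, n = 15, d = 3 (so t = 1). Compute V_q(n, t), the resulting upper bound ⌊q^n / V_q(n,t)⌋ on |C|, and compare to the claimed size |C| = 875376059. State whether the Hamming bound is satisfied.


V_q(n, t) = 61, q^n = 30517578125, Hamming bound = 500288165, |C| = 875376059 > bound (violated).

Step 1: Compute V_q(n, t) = Σ_{j=0}^1 C(n, j) (q−1)^j.
  j = 0: C(15,0)·(4)^0 = 1·1 = 1.
  j = 1: C(15,1)·(4)^1 = 15·4 = 60.
  V_q(n, t) = 1 + 60 = 61.
Step 2: q^n = 5^15 = 30517578125.
Step 3: Hamming bound ⌊q^n / V_q(n,t)⌋ = ⌊30517578125/61⌋ = 500288165.
Step 4: Compare |C| = 875376059 to 500288165: violated.
The claimed |C| lies above the Hamming bound, so no 5-ary code of length 15 with d ≥ 3 can have 875376059 codewords.


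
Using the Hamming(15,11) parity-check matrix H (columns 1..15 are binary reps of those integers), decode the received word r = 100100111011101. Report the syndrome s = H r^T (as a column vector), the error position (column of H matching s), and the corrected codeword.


s = (0, 1, 1, 0)^T, error position = 6, corrected codeword c = 100101111011101

Compute s = H r^T mod 2 one row at a time:
  s_1 = 1 + 1 + 0 + 1 + 1 + 1 + 0 + 1 = 6 ≡ 0 (mod 2).
  s_2 = 1 + 0 + 0 + 1 + 1 + 1 + 0 + 1 = 5 ≡ 1 (mod 2).
  s_3 = 0 + 0 + 0 + 1 + 0 + 1 + 0 + 1 = 3 ≡ 1 (mod 2).
  s_4 = 1 + 0 + 0 + 1 + 1 + 1 + 1 + 1 = 6 ≡ 0 (mod 2).
s = (0, 1, 1, 0)^T — this equals column 6 of H (binary 0110), so error is at position 6.
Correct: flip bit 6 of r = 100100111011101 to get c = 100101111011101.


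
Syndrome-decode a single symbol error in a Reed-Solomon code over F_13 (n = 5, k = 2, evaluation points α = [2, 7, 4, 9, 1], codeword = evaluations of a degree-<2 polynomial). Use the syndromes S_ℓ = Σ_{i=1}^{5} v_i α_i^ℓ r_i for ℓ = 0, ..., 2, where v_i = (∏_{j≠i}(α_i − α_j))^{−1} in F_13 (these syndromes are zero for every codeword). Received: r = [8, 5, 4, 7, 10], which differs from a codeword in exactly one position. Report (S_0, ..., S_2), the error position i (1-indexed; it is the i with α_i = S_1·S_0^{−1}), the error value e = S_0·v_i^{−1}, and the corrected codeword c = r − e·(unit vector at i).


S = (10, 5, 9), error at position 2, error magnitude e = 7, c = [8, 11, 4, 7, 10].

Step 1: column multipliers v_i = (∏_{j≠i}(α_i − α_j))^{−1} mod 13.
  i = 1 (α = 2): (2−7)(2−4)(2−9)(2−1) = (−5)·(−2)·(−7)·1 = −70 ≡ 8, so v_1 = 8^{−1} = 5 (mod 13).
  i = 2 (α = 7): (7−2)(7−4)(7−9)(7−1) = 5·3·(−2)·6 = −180 ≡ 2, so v_2 = 2^{−1} = 7 (mod 13).
  i = 3 (α = 4): (4−2)(4−7)(4−9)(4−1) = 2·(−3)·(−5)·3 = 90 ≡ 12, so v_3 = 12^{−1} = 12 (mod 13).
  i = 4 (α = 9): (9−2)(9−7)(9−4)(9−1) = 7·2·5·8 = 560 ≡ 1, so v_4 = 1^{−1} = 1 (mod 13).
  i = 5 (α = 1): (1−2)(1−7)(1−4)(1−9) = (−1)·(−6)·(−3)·(−8) = 144 ≡ 1, so v_5 = 1^{−1} = 1 (mod 13).
  v = [5, 7, 12, 1, 1].
Step 2: syndromes of r = [8, 5, 4, 7, 10] (all sums mod 13).
  S_0 = Σ v_i r_i = 5·8 + 7·5 + 12·4 + 1·7 + 1·10 = 140 ≡ 10.
  S_1 = Σ v_i α_i r_i = 5·2·8 + 7·7·5 + 12·4·4 + 1·9·7 + 1·1·10 = 590 ≡ 5.
  α_i^2 mod 13 = [4, 10, 3, 3, 1].
  S_2 = Σ v_i α_i^2 r_i = 5·4·8 + 7·10·5 + 12·3·4 + 1·3·7 + 1·1·10 = 685 ≡ 9.
  S = (10, 5, 9) ≠ 0, so r is not a codeword (an error is present).
Step 3: locate the error. For a single error e at position i, S_ℓ = v_i·e·α_i^ℓ, so α_err = S_1/S_0.
  S_0^{−1} = 10^{−1} = 4 (mod 13), so α_err = 5·4 = 20 ≡ 7 = α_2. Error position i = 2.
  Consistency check: S_2/S_1 = 9·8 = 72 ≡ 7 = α_err ✓ (single-error assumption holds).
Step 4: error magnitude e = S_0/v_2 = S_0·∏_{j≠2}(α_2 − α_j) = 10·2 = 20 ≡ 7 (mod 13).
Step 5: correct position 2: c_2 = r_2 − e = 5 − 7 ≡ 11 (mod 13). Hence c = [8, 11, 4, 7, 10].
  Check: interpolating c through the α_i gives m(x) = 12 + 11·x (degree < 2) with m(α_i) = c_i for every i, so c is indeed a codeword.


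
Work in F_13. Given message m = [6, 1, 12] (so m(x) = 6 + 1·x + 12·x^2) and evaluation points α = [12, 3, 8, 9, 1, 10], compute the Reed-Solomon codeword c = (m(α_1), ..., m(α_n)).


c = [4, 0, 2, 12, 6, 7]

Message polynomial: m(x) = 6 + 1·x + 12·x^2 (mod 13).
For each evaluation point α_i, compute m(α_i) mod 13:
  α_1 = 12: Horner steps 12 → 2 → 4, so m(12) = 4.
  α_2 = 3: Horner steps 12 → 11 → 0, so m(3) = 0.
  α_3 = 8: Horner steps 12 → 6 → 2, so m(8) = 2.
  α_4 = 9: Horner steps 12 → 5 → 12, so m(9) = 12.
  α_5 = 1: Horner steps 12 → 0 → 6, so m(1) = 6.
  α_6 = 10: Horner steps 12 → 4 → 7, so m(10) = 7.
Codeword c = [4, 0, 2, 12, 6, 7] ∈ F_13^6.


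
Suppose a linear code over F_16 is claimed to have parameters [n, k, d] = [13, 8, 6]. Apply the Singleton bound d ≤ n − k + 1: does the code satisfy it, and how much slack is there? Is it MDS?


Singleton RHS = n − k + 1 = 6, slack = 0, bound satisfied, MDS.

Singleton bound: d ≤ n − k + 1.
Here n = 13, k = 8, so n − k + 1 = 6.
Given d = 6, check d ≤ 6: YES.
Slack = (n − k + 1) − d = 0.
The code is MDS (slack = 0).
Description: the claimed parameters are [13, 8, 6]_16; such a code would be MDS (meets Singleton bound).


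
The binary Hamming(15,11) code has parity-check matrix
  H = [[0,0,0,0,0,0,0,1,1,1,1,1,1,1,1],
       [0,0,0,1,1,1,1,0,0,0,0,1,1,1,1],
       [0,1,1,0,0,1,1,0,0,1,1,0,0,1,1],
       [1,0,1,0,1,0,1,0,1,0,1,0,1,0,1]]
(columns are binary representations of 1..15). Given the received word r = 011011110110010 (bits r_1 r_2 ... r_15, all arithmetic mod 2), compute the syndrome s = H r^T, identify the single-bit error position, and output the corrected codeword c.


s = (0, 0, 1, 0)^T, error position = 2, corrected codeword c = 001011110110010

Compute s = H r^T mod 2 one row at a time:
  s_1 = 1 + 0 + 1 + 1 + 0 + 0 + 1 + 0 = 4 ≡ 0 (mod 2).
  s_2 = 0 + 1 + 1 + 1 + 0 + 0 + 1 + 0 = 4 ≡ 0 (mod 2).
  s_3 = 1 + 1 + 1 + 1 + 1 + 1 + 1 + 0 = 7 ≡ 1 (mod 2).
  s_4 = 0 + 1 + 1 + 1 + 0 + 1 + 0 + 0 = 4 ≡ 0 (mod 2).
s = (0, 0, 1, 0)^T — this equals column 2 of H (binary 0010), so error is at position 2.
Correct: flip bit 2 of r = 011011110110010 to get c = 001011110110010.


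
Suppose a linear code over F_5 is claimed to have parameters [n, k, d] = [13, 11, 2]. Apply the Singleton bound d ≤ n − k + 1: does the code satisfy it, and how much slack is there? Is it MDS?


Singleton RHS = n − k + 1 = 3, slack = 1, bound satisfied, not MDS.

Singleton bound: d ≤ n − k + 1.
Here n = 13, k = 11, so n − k + 1 = 3.
Given d = 2, check d ≤ 3: YES.
Slack = (n − k + 1) − d = 1.
The code is NOT MDS (slack = 1 > 0).
Description: the claimed parameters are [13, 11, 2]_5; such a code would be non-MDS.


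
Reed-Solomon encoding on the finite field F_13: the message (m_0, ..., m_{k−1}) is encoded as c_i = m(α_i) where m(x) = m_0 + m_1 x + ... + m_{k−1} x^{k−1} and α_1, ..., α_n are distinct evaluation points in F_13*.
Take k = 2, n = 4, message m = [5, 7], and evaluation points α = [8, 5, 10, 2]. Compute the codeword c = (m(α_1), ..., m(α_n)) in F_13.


c = [9, 1, 10, 6]

Message polynomial: m(x) = 5 + 7·x (mod 13).
For each evaluation point α_i, compute m(α_i) mod 13:
  α_1 = 8: Horner steps 7 → 9, so m(8) = 9.
  α_2 = 5: Horner steps 7 → 1, so m(5) = 1.
  α_3 = 10: Horner steps 7 → 10, so m(10) = 10.
  α_4 = 2: Horner steps 7 → 6, so m(2) = 6.
Codeword c = [9, 1, 10, 6] ∈ F_13^4.


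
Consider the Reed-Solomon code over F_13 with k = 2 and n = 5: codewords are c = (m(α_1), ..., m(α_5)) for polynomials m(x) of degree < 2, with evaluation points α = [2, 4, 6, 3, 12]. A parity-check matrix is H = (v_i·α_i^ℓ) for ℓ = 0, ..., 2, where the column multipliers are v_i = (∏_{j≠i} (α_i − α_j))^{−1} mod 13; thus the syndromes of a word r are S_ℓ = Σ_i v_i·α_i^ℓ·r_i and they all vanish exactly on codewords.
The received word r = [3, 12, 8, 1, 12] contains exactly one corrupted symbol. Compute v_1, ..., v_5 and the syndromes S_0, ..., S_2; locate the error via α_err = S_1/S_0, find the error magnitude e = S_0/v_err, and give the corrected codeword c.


S = (4, 9, 4), error at position 5, error magnitude e = 3, c = [3, 12, 8, 1, 9].

Step 1: column multipliers v_i = (∏_{j≠i}(α_i − α_j))^{−1} mod 13.
  i = 1 (α = 2): (2−4)(2−6)(2−3)(2−12) = (−2)·(−4)·(−1)·(−10) = 80 ≡ 2, so v_1 = 2^{−1} = 7 (mod 13).
  i = 2 (α = 4): (4−2)(4−6)(4−3)(4−12) = 2·(−2)·1·(−8) = 32 ≡ 6, so v_2 = 6^{−1} = 11 (mod 13).
  i = 3 (α = 6): (6−2)(6−4)(6−3)(6−12) = 4·2·3·(−6) = −144 ≡ 12, so v_3 = 12^{−1} = 12 (mod 13).
  i = 4 (α = 3): (3−2)(3−4)(3−6)(3−12) = 1·(−1)·(−3)·(−9) = −27 ≡ 12, so v_4 = 12^{−1} = 12 (mod 13).
  i = 5 (α = 12): (12−2)(12−4)(12−6)(12−3) = 10·8·6·9 = 4320 ≡ 4, so v_5 = 4^{−1} = 10 (mod 13).
  v = [7, 11, 12, 12, 10].
Step 2: syndromes of r = [3, 12, 8, 1, 12] (all sums mod 13).
  S_0 = Σ v_i r_i = 7·3 + 11·12 + 12·8 + 12·1 + 10·12 = 381 ≡ 4.
  S_1 = Σ v_i α_i r_i = 7·2·3 + 11·4·12 + 12·6·8 + 12·3·1 + 10·12·12 = 2622 ≡ 9.
  α_i^2 mod 13 = [4, 3, 10, 9, 1].
  S_2 = Σ v_i α_i^2 r_i = 7·4·3 + 11·3·12 + 12·10·8 + 12·9·1 + 10·1·12 = 1668 ≡ 4.
  S = (4, 9, 4) ≠ 0, so r is not a codeword (an error is present).
Step 3: locate the error. For a single error e at position i, S_ℓ = v_i·e·α_i^ℓ, so α_err = S_1/S_0.
  S_0^{−1} = 4^{−1} = 10 (mod 13), so α_err = 9·10 = 90 ≡ 12 = α_5. Error position i = 5.
  Consistency check: S_2/S_1 = 4·3 = 12 ≡ 12 = α_err ✓ (single-error assumption holds).
Step 4: error magnitude e = S_0/v_5 = S_0·∏_{j≠5}(α_5 − α_j) = 4·4 = 16 ≡ 3 (mod 13).
Step 5: correct position 5: c_5 = r_5 − e = 12 − 3 ≡ 9 (mod 13). Hence c = [3, 12, 8, 1, 9].
  Check: interpolating c through the α_i gives m(x) = 7 + 11·x (degree < 2) with m(α_i) = c_i for every i, so c is indeed a codeword.


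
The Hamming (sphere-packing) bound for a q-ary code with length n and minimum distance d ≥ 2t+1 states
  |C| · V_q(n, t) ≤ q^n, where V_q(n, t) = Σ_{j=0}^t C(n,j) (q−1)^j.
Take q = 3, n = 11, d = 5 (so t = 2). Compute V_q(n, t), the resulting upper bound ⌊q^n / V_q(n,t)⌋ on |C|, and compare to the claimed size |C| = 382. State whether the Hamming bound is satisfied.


V_q(n, t) = 243, q^n = 177147, Hamming bound = 729, |C| = 382 ≤ bound (satisfied).

Step 1: Compute V_q(n, t) = Σ_{j=0}^2 C(n, j) (q−1)^j.
  j = 0: C(11,0)·(2)^0 = 1·1 = 1.
  j = 1: C(11,1)·(2)^1 = 11·2 = 22.
  j = 2: C(11,2)·(2)^2 = 55·4 = 220.
  V_q(n, t) = 1 + 22 + 220 = 243.
Step 2: q^n = 3^11 = 177147.
Step 3: Hamming bound ⌊q^n / V_q(n,t)⌋ = ⌊177147/243⌋ = 729.
Step 4: Compare |C| = 382 to 729: satisfied.
The claimed |C| lies below the Hamming bound.


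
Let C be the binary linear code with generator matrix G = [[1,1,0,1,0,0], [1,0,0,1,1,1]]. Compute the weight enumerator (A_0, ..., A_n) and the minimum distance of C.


Weight distribution: A_0 = 1, A_3 = 2, A_4 = 1. Minimum distance d = 3.

Enumerate all 2^2 = 4 messages m ∈ F_2^2.
For each, compute codeword c = mG in F_2^6, then tally its weight.
  m = 00 → c = 000000, weight = 0.
  m = 10 → c = 110100, weight = 3.
  m = 01 → c = 100111, weight = 4.
  m = 11 → c = 010011, weight = 3.
Tally weights:
  weight 0: 1 codewords.
  weight 3: 2 codewords.
  weight 4: 1 codewords.
Minimum distance d = smallest w > 0 with A_w > 0 = 3.
Sanity: Σ A_w = 4 = 2^2 = 4 ✓.


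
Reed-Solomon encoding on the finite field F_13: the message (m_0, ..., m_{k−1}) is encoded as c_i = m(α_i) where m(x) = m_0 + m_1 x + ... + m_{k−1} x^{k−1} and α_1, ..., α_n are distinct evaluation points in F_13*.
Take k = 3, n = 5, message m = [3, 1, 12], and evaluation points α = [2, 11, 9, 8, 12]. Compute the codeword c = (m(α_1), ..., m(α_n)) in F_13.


c = [1, 10, 9, 12, 1]

Message polynomial: m(x) = 3 + 1·x + 12·x^2 (mod 13).
For each evaluation point α_i, compute m(α_i) mod 13:
  α_1 = 2: Horner steps 12 → 12 → 1, so m(2) = 1.
  α_2 = 11: Horner steps 12 → 3 → 10, so m(11) = 10.
  α_3 = 9: Horner steps 12 → 5 → 9, so m(9) = 9.
  α_4 = 8: Horner steps 12 → 6 → 12, so m(8) = 12.
  α_5 = 12: Horner steps 12 → 2 → 1, so m(12) = 1.
Codeword c = [1, 10, 9, 12, 1] ∈ F_13^5.


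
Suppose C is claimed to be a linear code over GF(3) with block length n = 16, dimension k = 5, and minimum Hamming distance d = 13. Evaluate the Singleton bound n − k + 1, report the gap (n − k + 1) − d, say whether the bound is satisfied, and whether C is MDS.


Singleton RHS = n − k + 1 = 12, slack = -1, bound violated (no such code; not MDS).

Singleton bound: d ≤ n − k + 1.
Here n = 16, k = 5, so n − k + 1 = 12.
Given d = 13, check d ≤ 12: NO.
Slack = (n − k + 1) − d = -1.
The slack is negative: d = 13 exceeds n − k + 1 = 12 by 1, so the Singleton bound is violated and no linear [16, 5, 13]_3 code can exist. In particular it is not MDS (MDS requires d = n − k + 1 exactly).
Description: the claimed parameters are [16, 5, 13]_3; such a code would be impossible (violates the Singleton bound).


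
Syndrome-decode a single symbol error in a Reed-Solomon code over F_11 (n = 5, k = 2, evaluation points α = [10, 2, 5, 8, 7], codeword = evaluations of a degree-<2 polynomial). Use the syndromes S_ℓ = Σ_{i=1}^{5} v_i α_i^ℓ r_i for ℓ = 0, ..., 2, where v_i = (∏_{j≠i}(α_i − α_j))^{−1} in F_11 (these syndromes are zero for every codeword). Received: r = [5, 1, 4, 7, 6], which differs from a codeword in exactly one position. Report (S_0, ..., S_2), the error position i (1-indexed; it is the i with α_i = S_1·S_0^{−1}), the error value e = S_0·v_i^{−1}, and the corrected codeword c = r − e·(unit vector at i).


S = (2, 9, 2), error at position 1, error magnitude e = 7, c = [9, 1, 4, 7, 6].

Step 1: column multipliers v_i = (∏_{j≠i}(α_i − α_j))^{−1} mod 11.
  i = 1 (α = 10): (10−2)(10−5)(10−8)(10−7) = 8·5·2·3 = 240 ≡ 9, so v_1 = 9^{−1} = 5 (mod 11).
  i = 2 (α = 2): (2−10)(2−5)(2−8)(2−7) = (−8)·(−3)·(−6)·(−5) = 720 ≡ 5, so v_2 = 5^{−1} = 9 (mod 11).
  i = 3 (α = 5): (5−10)(5−2)(5−8)(5−7) = (−5)·3·(−3)·(−2) = −90 ≡ 9, so v_3 = 9^{−1} = 5 (mod 11).
  i = 4 (α = 8): (8−10)(8−2)(8−5)(8−7) = (−2)·6·3·1 = −36 ≡ 8, so v_4 = 8^{−1} = 7 (mod 11).
  i = 5 (α = 7): (7−10)(7−2)(7−5)(7−8) = (−3)·5·2·(−1) = 30 ≡ 8, so v_5 = 8^{−1} = 7 (mod 11).
  v = [5, 9, 5, 7, 7].
Step 2: syndromes of r = [5, 1, 4, 7, 6] (all sums mod 11).
  S_0 = Σ v_i r_i = 5·5 + 9·1 + 5·4 + 7·7 + 7·6 = 145 ≡ 2.
  S_1 = Σ v_i α_i r_i = 5·10·5 + 9·2·1 + 5·5·4 + 7·8·7 + 7·7·6 = 1054 ≡ 9.
  α_i^2 mod 11 = [1, 4, 3, 9, 5].
  S_2 = Σ v_i α_i^2 r_i = 5·1·5 + 9·4·1 + 5·3·4 + 7·9·7 + 7·5·6 = 772 ≡ 2.
  S = (2, 9, 2) ≠ 0, so r is not a codeword (an error is present).
Step 3: locate the error. For a single error e at position i, S_ℓ = v_i·e·α_i^ℓ, so α_err = S_1/S_0.
  S_0^{−1} = 2^{−1} = 6 (mod 11), so α_err = 9·6 = 54 ≡ 10 = α_1. Error position i = 1.
  Consistency check: S_2/S_1 = 2·5 = 10 ≡ 10 = α_err ✓ (single-error assumption holds).
Step 4: error magnitude e = S_0/v_1 = S_0·∏_{j≠1}(α_1 − α_j) = 2·9 = 18 ≡ 7 (mod 11).
Step 5: correct position 1: c_1 = r_1 − e = 5 − 7 ≡ 9 (mod 11). Hence c = [9, 1, 4, 7, 6].
  Check: interpolating c through the α_i gives m(x) = 10 + 1·x (degree < 2) with m(α_i) = c_i for every i, so c is indeed a codeword.


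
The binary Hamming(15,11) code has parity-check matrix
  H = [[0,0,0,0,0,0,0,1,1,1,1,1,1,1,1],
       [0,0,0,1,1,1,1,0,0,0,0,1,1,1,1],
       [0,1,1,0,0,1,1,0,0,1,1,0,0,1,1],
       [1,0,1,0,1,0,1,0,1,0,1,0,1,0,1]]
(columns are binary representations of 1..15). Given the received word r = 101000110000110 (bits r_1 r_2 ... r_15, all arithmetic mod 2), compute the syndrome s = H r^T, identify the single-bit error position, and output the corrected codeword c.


s = (1, 1, 1, 0)^T, error position = 14, corrected codeword c = 101000110000100

Compute s = H r^T mod 2 one row at a time:
  s_1 = 1 + 0 + 0 + 0 + 0 + 1 + 1 + 0 = 3 ≡ 1 (mod 2).
  s_2 = 0 + 0 + 0 + 1 + 0 + 1 + 1 + 0 = 3 ≡ 1 (mod 2).
  s_3 = 0 + 1 + 0 + 1 + 0 + 0 + 1 + 0 = 3 ≡ 1 (mod 2).
  s_4 = 1 + 1 + 0 + 1 + 0 + 0 + 1 + 0 = 4 ≡ 0 (mod 2).
s = (1, 1, 1, 0)^T — this equals column 14 of H (binary 1110), so error is at position 14.
Correct: flip bit 14 of r = 101000110000110 to get c = 101000110000100.


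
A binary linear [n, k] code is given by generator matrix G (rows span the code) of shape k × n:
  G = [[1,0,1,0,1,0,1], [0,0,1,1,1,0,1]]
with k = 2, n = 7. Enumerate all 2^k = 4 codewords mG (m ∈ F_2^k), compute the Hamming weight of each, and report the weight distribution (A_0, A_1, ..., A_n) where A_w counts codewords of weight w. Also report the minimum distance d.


Weight distribution: A_0 = 1, A_2 = 1, A_4 = 2. Minimum distance d = 2.

Enumerate all 2^2 = 4 messages m ∈ F_2^2.
For each, compute codeword c = mG in F_2^7, then tally its weight.
  m = 00 → c = 0000000, weight = 0.
  m = 10 → c = 1010101, weight = 4.
  m = 01 → c = 0011101, weight = 4.
  m = 11 → c = 1001000, weight = 2.
Tally weights:
  weight 0: 1 codewords.
  weight 2: 1 codewords.
  weight 4: 2 codewords.
Minimum distance d = smallest w > 0 with A_w > 0 = 2.
Sanity: Σ A_w = 4 = 2^2 = 4 ✓.


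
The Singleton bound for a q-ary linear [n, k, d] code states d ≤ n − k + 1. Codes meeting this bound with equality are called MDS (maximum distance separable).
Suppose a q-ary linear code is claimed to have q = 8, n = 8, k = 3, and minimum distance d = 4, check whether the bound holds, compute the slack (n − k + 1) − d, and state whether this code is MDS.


Singleton RHS = n − k + 1 = 6, slack = 2, bound satisfied, not MDS.

Singleton bound: d ≤ n − k + 1.
Here n = 8, k = 3, so n − k + 1 = 6.
Given d = 4, check d ≤ 6: YES.
Slack = (n − k + 1) − d = 2.
The code is NOT MDS (slack = 2 > 0).
Description: the claimed parameters are [8, 3, 4]_8; such a code would be non-MDS.


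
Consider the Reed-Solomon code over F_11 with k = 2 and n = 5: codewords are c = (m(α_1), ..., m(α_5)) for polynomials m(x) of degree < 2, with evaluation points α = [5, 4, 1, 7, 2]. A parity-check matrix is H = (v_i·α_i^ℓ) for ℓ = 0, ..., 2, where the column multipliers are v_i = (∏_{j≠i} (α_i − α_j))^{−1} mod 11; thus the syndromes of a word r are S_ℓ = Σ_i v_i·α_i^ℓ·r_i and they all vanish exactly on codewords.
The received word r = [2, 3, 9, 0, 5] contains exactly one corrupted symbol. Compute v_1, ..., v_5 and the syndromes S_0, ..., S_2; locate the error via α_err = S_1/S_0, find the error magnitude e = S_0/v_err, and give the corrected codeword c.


S = (6, 6, 6), error at position 3, error magnitude e = 3, c = [2, 3, 6, 0, 5].

Step 1: column multipliers v_i = (∏_{j≠i}(α_i − α_j))^{−1} mod 11.
  i = 1 (α = 5): (5−4)(5−1)(5−7)(5−2) = 1·4·(−2)·3 = −24 ≡ 9, so v_1 = 9^{−1} = 5 (mod 11).
  i = 2 (α = 4): (4−5)(4−1)(4−7)(4−2) = (−1)·3·(−3)·2 = 18 ≡ 7, so v_2 = 7^{−1} = 8 (mod 11).
  i = 3 (α = 1): (1−5)(1−4)(1−7)(1−2) = (−4)·(−3)·(−6)·(−1) = 72 ≡ 6, so v_3 = 6^{−1} = 2 (mod 11).
  i = 4 (α = 7): (7−5)(7−4)(7−1)(7−2) = 2·3·6·5 = 180 ≡ 4, so v_4 = 4^{−1} = 3 (mod 11).
  i = 5 (α = 2): (2−5)(2−4)(2−1)(2−7) = (−3)·(−2)·1·(−5) = −30 ≡ 3, so v_5 = 3^{−1} = 4 (mod 11).
  v = [5, 8, 2, 3, 4].
Step 2: syndromes of r = [2, 3, 9, 0, 5] (all sums mod 11).
  S_0 = Σ v_i r_i = 5·2 + 8·3 + 2·9 + 3·0 + 4·5 = 72 ≡ 6.
  S_1 = Σ v_i α_i r_i = 5·5·2 + 8·4·3 + 2·1·9 + 3·7·0 + 4·2·5 = 204 ≡ 6.
  α_i^2 mod 11 = [3, 5, 1, 5, 4].
  S_2 = Σ v_i α_i^2 r_i = 5·3·2 + 8·5·3 + 2·1·9 + 3·5·0 + 4·4·5 = 248 ≡ 6.
  S = (6, 6, 6) ≠ 0, so r is not a codeword (an error is present).
Step 3: locate the error. For a single error e at position i, S_ℓ = v_i·e·α_i^ℓ, so α_err = S_1/S_0.
  S_0^{−1} = 6^{−1} = 2 (mod 11), so α_err = 6·2 = 12 ≡ 1 = α_3. Error position i = 3.
  Consistency check: S_2/S_1 = 6·2 = 12 ≡ 1 = α_err ✓ (single-error assumption holds).
Step 4: error magnitude e = S_0/v_3 = S_0·∏_{j≠3}(α_3 − α_j) = 6·6 = 36 ≡ 3 (mod 11).
Step 5: correct position 3: c_3 = r_3 − e = 9 − 3 ≡ 6 (mod 11). Hence c = [2, 3, 6, 0, 5].
  Check: interpolating c through the α_i gives m(x) = 7 + 10·x (degree < 2) with m(α_i) = c_i for every i, so c is indeed a codeword.


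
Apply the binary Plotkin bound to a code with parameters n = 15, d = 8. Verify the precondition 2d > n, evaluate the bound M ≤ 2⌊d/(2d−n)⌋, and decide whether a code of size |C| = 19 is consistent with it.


Plotkin bound M ≤ 16; given |C| = 19 > bound (violated).

Check applicability: 2d = 16, n = 15.
2d − n = 1 > 0, so Plotkin applies.
Compute d/(2d−n) = 8/1 ≈ 8.0000.
⌊d/(2d−n)⌋ = 8.
Plotkin bound: M ≤ 2·8 = 16.
Given |C| = 19, check: VIOLATED.
This |C| is above the Plotkin bound, so no binary code with n = 15, d = 8 and 19 codewords exists.


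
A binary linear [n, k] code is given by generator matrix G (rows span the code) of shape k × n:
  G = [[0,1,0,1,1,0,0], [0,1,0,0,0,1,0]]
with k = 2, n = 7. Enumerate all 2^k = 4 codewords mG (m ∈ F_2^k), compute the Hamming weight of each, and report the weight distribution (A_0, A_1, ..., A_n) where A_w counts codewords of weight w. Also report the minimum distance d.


Weight distribution: A_0 = 1, A_2 = 1, A_3 = 2. Minimum distance d = 2.

Enumerate all 2^2 = 4 messages m ∈ F_2^2.
For each, compute codeword c = mG in F_2^7, then tally its weight.
  m = 00 → c = 0000000, weight = 0.
  m = 10 → c = 0101100, weight = 3.
  m = 01 → c = 0100010, weight = 2.
  m = 11 → c = 0001110, weight = 3.
Tally weights:
  weight 0: 1 codewords.
  weight 2: 1 codewords.
  weight 3: 2 codewords.
Minimum distance d = smallest w > 0 with A_w > 0 = 2.
Sanity: Σ A_w = 4 = 2^2 = 4 ✓.


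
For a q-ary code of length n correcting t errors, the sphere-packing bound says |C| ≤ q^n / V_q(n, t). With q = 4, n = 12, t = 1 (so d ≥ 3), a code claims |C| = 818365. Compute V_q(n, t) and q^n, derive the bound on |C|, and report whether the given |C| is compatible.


V_q(n, t) = 37, q^n = 16777216, Hamming bound = 453438, |C| = 818365 > bound (violated).

Step 1: Compute V_q(n, t) = Σ_{j=0}^1 C(n, j) (q−1)^j.
  j = 0: C(12,0)·(3)^0 = 1·1 = 1.
  j = 1: C(12,1)·(3)^1 = 12·3 = 36.
  V_q(n, t) = 1 + 36 = 37.
Step 2: q^n = 4^12 = 16777216.
Step 3: Hamming bound ⌊q^n / V_q(n,t)⌋ = ⌊16777216/37⌋ = 453438.
Step 4: Compare |C| = 818365 to 453438: violated.
The claimed |C| lies above the Hamming bound, so no 4-ary code of length 12 with d ≥ 3 can have 818365 codewords.


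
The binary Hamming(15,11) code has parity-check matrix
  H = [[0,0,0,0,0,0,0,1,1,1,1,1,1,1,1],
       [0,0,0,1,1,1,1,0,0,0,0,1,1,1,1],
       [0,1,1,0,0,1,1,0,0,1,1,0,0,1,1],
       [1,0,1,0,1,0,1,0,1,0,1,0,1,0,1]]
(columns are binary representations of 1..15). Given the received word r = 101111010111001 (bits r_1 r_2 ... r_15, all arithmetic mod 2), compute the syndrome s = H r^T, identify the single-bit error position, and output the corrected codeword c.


s = (1, 1, 1, 1)^T, error position = 15, corrected codeword c = 101111010111000

Compute s = H r^T mod 2 one row at a time:
  s_1 = 1 + 0 + 1 + 1 + 1 + 0 + 0 + 1 = 5 ≡ 1 (mod 2).
  s_2 = 1 + 1 + 1 + 0 + 1 + 0 + 0 + 1 = 5 ≡ 1 (mod 2).
  s_3 = 0 + 1 + 1 + 0 + 1 + 1 + 0 + 1 = 5 ≡ 1 (mod 2).
  s_4 = 1 + 1 + 1 + 0 + 0 + 1 + 0 + 1 = 5 ≡ 1 (mod 2).
s = (1, 1, 1, 1)^T — this equals column 15 of H (binary 1111), so error is at position 15.
Correct: flip bit 15 of r = 101111010111001 to get c = 101111010111000.


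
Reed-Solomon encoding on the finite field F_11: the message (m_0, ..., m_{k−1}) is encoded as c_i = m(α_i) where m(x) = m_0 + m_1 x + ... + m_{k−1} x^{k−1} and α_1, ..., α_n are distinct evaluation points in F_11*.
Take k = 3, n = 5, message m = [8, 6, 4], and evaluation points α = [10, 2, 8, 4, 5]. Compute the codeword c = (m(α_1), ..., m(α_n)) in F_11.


c = [6, 3, 4, 8, 6]

Message polynomial: m(x) = 8 + 6·x + 4·x^2 (mod 11).
For each evaluation point α_i, compute m(α_i) mod 11:
  α_1 = 10: Horner steps 4 → 2 → 6, so m(10) = 6.
  α_2 = 2: Horner steps 4 → 3 → 3, so m(2) = 3.
  α_3 = 8: Horner steps 4 → 5 → 4, so m(8) = 4.
  α_4 = 4: Horner steps 4 → 0 → 8, so m(4) = 8.
  α_5 = 5: Horner steps 4 → 4 → 6, so m(5) = 6.
Codeword c = [6, 3, 4, 8, 6] ∈ F_11^5.


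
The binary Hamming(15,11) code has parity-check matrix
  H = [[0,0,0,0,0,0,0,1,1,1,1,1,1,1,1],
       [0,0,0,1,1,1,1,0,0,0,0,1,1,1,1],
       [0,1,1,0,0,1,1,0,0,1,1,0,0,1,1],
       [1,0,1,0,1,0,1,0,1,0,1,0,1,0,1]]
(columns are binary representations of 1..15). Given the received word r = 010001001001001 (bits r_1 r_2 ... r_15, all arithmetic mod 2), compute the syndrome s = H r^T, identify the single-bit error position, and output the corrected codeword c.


s = (1, 1, 1, 0)^T, error position = 14, corrected codeword c = 010001001001011

Compute s = H r^T mod 2 one row at a time:
  s_1 = 0 + 1 + 0 + 0 + 1 + 0 + 0 + 1 = 3 ≡ 1 (mod 2).
  s_2 = 0 + 0 + 1 + 0 + 1 + 0 + 0 + 1 = 3 ≡ 1 (mod 2).
  s_3 = 1 + 0 + 1 + 0 + 0 + 0 + 0 + 1 = 3 ≡ 1 (mod 2).
  s_4 = 0 + 0 + 0 + 0 + 1 + 0 + 0 + 1 = 2 ≡ 0 (mod 2).
s = (1, 1, 1, 0)^T — this equals column 14 of H (binary 1110), so error is at position 14.
Correct: flip bit 14 of r = 010001001001001 to get c = 010001001001011.


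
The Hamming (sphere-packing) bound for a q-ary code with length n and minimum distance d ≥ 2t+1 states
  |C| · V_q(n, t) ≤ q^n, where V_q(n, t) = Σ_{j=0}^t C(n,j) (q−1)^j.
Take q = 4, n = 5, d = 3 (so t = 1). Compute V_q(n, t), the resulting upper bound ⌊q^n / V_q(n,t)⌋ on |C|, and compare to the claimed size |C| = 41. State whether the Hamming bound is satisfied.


V_q(n, t) = 16, q^n = 1024, Hamming bound = 64, |C| = 41 ≤ bound (satisfied).

Step 1: Compute V_q(n, t) = Σ_{j=0}^1 C(n, j) (q−1)^j.
  j = 0: C(5,0)·(3)^0 = 1·1 = 1.
  j = 1: C(5,1)·(3)^1 = 5·3 = 15.
  V_q(n, t) = 1 + 15 = 16.
Step 2: q^n = 4^5 = 1024.
Step 3: Hamming bound ⌊q^n / V_q(n,t)⌋ = ⌊1024/16⌋ = 64.
Step 4: Compare |C| = 41 to 64: satisfied.
The claimed |C| lies below the Hamming bound.


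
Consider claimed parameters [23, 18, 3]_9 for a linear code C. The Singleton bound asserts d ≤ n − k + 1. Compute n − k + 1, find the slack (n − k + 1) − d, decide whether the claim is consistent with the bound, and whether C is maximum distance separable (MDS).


Singleton RHS = n − k + 1 = 6, slack = 3, bound satisfied, not MDS.

Singleton bound: d ≤ n − k + 1.
Here n = 23, k = 18, so n − k + 1 = 6.
Given d = 3, check d ≤ 6: YES.
Slack = (n − k + 1) − d = 3.
The code is NOT MDS (slack = 3 > 0).
Description: the claimed parameters are [23, 18, 3]_9; such a code would be non-MDS.


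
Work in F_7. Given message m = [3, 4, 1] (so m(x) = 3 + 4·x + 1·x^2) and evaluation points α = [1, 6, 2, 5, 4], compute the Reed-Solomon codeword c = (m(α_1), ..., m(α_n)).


c = [1, 0, 1, 6, 0]

Message polynomial: m(x) = 3 + 4·x + 1·x^2 (mod 7).
For each evaluation point α_i, compute m(α_i) mod 7:
  α_1 = 1: Horner steps 1 → 5 → 1, so m(1) = 1.
  α_2 = 6: Horner steps 1 → 3 → 0, so m(6) = 0.
  α_3 = 2: Horner steps 1 → 6 → 1, so m(2) = 1.
  α_4 = 5: Horner steps 1 → 2 → 6, so m(5) = 6.
  α_5 = 4: Horner steps 1 → 1 → 0, so m(4) = 0.
Codeword c = [1, 0, 1, 6, 0] ∈ F_7^5.


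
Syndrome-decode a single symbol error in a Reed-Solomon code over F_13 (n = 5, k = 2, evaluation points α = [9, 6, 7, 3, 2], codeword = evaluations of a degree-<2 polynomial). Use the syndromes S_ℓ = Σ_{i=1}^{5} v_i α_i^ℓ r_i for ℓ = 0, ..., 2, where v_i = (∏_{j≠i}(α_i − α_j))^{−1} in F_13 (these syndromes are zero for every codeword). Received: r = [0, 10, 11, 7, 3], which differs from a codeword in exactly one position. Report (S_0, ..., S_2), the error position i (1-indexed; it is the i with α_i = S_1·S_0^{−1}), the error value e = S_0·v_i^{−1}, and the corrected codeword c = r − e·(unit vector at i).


S = (1, 2, 4), error at position 5, error magnitude e = 10, c = [0, 10, 11, 7, 6].

Step 1: column multipliers v_i = (∏_{j≠i}(α_i − α_j))^{−1} mod 13.
  i = 1 (α = 9): (9−6)(9−7)(9−3)(9−2) = 3·2·6·7 = 252 ≡ 5, so v_1 = 5^{−1} = 8 (mod 13).
  i = 2 (α = 6): (6−9)(6−7)(6−3)(6−2) = (−3)·(−1)·3·4 = 36 ≡ 10, so v_2 = 10^{−1} = 4 (mod 13).
  i = 3 (α = 7): (7−9)(7−6)(7−3)(7−2) = (−2)·1·4·5 = −40 ≡ 12, so v_3 = 12^{−1} = 12 (mod 13).
  i = 4 (α = 3): (3−9)(3−6)(3−7)(3−2) = (−6)·(−3)·(−4)·1 = −72 ≡ 6, so v_4 = 6^{−1} = 11 (mod 13).
  i = 5 (α = 2): (2−9)(2−6)(2−7)(2−3) = (−7)·(−4)·(−5)·(−1) = 140 ≡ 10, so v_5 = 10^{−1} = 4 (mod 13).
  v = [8, 4, 12, 11, 4].
Step 2: syndromes of r = [0, 10, 11, 7, 3] (all sums mod 13).
  S_0 = Σ v_i r_i = 8·0 + 4·10 + 12·11 + 11·7 + 4·3 = 261 ≡ 1.
  S_1 = Σ v_i α_i r_i = 8·9·0 + 4·6·10 + 12·7·11 + 11·3·7 + 4·2·3 = 1419 ≡ 2.
  α_i^2 mod 13 = [3, 10, 10, 9, 4].
  S_2 = Σ v_i α_i^2 r_i = 8·3·0 + 4·10·10 + 12·10·11 + 11·9·7 + 4·4·3 = 2461 ≡ 4.
  S = (1, 2, 4) ≠ 0, so r is not a codeword (an error is present).
Step 3: locate the error. For a single error e at position i, S_ℓ = v_i·e·α_i^ℓ, so α_err = S_1/S_0.
  S_0^{−1} = 1^{−1} = 1 (mod 13), so α_err = 2·1 = 2 ≡ 2 = α_5. Error position i = 5.
  Consistency check: S_2/S_1 = 4·7 = 28 ≡ 2 = α_err ✓ (single-error assumption holds).
Step 4: error magnitude e = S_0/v_5 = S_0·∏_{j≠5}(α_5 − α_j) = 1·10 = 10 ≡ 10 (mod 13).
Step 5: correct position 5: c_5 = r_5 − e = 3 − 10 ≡ 6 (mod 13). Hence c = [0, 10, 11, 7, 6].
  Check: interpolating c through the α_i gives m(x) = 4 + 1·x (degree < 2) with m(α_i) = c_i for every i, so c is indeed a codeword.


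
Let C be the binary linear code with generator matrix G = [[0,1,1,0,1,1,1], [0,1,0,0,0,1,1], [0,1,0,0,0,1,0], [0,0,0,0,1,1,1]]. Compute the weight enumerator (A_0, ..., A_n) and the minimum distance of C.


Weight distribution: A_0 = 1, A_1 = 1, A_2 = 6, A_3 = 6, A_4 = 1, A_5 = 1. Minimum distance d = 1.

Enumerate all 2^4 = 16 messages m ∈ F_2^4.
For each, compute codeword c = mG in F_2^7, then tally its weight.
  m = 0000 → c = 0000000, weight = 0.
  m = 1000 → c = 0110111, weight = 5.
  m = 0100 → c = 0100011, weight = 3.
  m = 1100 → c = 0010100, weight = 2.
  m = 0010 → c = 0100010, weight = 2.
  m = 1010 → c = 0010101, weight = 3.
  m = 0110 → c = 0000001, weight = 1.
  m = 1110 → c = 0110110, weight = 4.
  m = 0001 → c = 0000111, weight = 3.
  m = 1001 → c = 0110000, weight = 2.
  m = 0101 → c = 0100100, weight = 2.
  m = 1101 → c = 0010011, weight = 3.
  m = 0011 → c = 0100101, weight = 3.
  m = 1011 → c = 0010010, weight = 2.
  m = 0111 → c = 0000110, weight = 2.
  m = 1111 → c = 0110001, weight = 3.
Tally weights:
  weight 0: 1 codewords.
  weight 1: 1 codewords.
  weight 2: 6 codewords.
  weight 3: 6 codewords.
  weight 4: 1 codewords.
  weight 5: 1 codewords.
Minimum distance d = smallest w > 0 with A_w > 0 = 1.
Sanity: Σ A_w = 16 = 2^4 = 16 ✓.


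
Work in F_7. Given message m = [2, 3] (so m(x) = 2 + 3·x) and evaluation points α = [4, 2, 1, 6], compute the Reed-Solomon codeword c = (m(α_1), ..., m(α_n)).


c = [0, 1, 5, 6]

Message polynomial: m(x) = 2 + 3·x (mod 7).
For each evaluation point α_i, compute m(α_i) mod 7:
  α_1 = 4: Horner steps 3 → 0, so m(4) = 0.
  α_2 = 2: Horner steps 3 → 1, so m(2) = 1.
  α_3 = 1: Horner steps 3 → 5, so m(1) = 5.
  α_4 = 6: Horner steps 3 → 6, so m(6) = 6.
Codeword c = [0, 1, 5, 6] ∈ F_7^4.


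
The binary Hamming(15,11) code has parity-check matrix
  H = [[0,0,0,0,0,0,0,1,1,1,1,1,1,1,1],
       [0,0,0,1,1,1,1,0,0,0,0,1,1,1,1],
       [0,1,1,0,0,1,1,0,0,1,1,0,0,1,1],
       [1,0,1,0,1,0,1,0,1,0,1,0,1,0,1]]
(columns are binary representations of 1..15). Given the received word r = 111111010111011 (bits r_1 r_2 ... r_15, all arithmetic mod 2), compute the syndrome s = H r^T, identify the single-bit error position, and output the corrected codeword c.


s = (0, 0, 1, 1)^T, error position = 3, corrected codeword c = 110111010111011

Compute s = H r^T mod 2 one row at a time:
  s_1 = 1 + 0 + 1 + 1 + 1 + 0 + 1 + 1 = 6 ≡ 0 (mod 2).
  s_2 = 1 + 1 + 1 + 0 + 1 + 0 + 1 + 1 = 6 ≡ 0 (mod 2).
  s_3 = 1 + 1 + 1 + 0 + 1 + 1 + 1 + 1 = 7 ≡ 1 (mod 2).
  s_4 = 1 + 1 + 1 + 0 + 0 + 1 + 0 + 1 = 5 ≡ 1 (mod 2).
s = (0, 0, 1, 1)^T — this equals column 3 of H (binary 0011), so error is at position 3.
Correct: flip bit 3 of r = 111111010111011 to get c = 110111010111011.


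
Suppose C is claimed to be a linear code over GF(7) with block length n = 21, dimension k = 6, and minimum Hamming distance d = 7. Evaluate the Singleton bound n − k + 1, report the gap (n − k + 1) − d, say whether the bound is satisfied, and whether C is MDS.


Singleton RHS = n − k + 1 = 16, slack = 9, bound satisfied, not MDS.

Singleton bound: d ≤ n − k + 1.
Here n = 21, k = 6, so n − k + 1 = 16.
Given d = 7, check d ≤ 16: YES.
Slack = (n − k + 1) − d = 9.
The code is NOT MDS (slack = 9 > 0).
Description: the claimed parameters are [21, 6, 7]_7; such a code would be non-MDS.


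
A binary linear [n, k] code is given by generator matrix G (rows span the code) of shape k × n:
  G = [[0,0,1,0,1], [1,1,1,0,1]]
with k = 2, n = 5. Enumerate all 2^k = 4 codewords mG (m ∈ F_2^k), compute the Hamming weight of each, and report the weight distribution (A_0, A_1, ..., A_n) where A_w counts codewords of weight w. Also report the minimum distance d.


Weight distribution: A_0 = 1, A_2 = 2, A_4 = 1. Minimum distance d = 2.

Enumerate all 2^2 = 4 messages m ∈ F_2^2.
For each, compute codeword c = mG in F_2^5, then tally its weight.
  m = 00 → c = 00000, weight = 0.
  m = 10 → c = 00101, weight = 2.
  m = 01 → c = 11101, weight = 4.
  m = 11 → c = 11000, weight = 2.
Tally weights:
  weight 0: 1 codewords.
  weight 2: 2 codewords.
  weight 4: 1 codewords.
Minimum distance d = smallest w > 0 with A_w > 0 = 2.
Sanity: Σ A_w = 4 = 2^2 = 4 ✓.


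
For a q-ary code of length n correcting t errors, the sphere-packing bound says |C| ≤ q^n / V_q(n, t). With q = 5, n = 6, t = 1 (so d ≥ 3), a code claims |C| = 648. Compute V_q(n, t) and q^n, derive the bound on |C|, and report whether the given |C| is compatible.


V_q(n, t) = 25, q^n = 15625, Hamming bound = 625, |C| = 648 > bound (violated).

Step 1: Compute V_q(n, t) = Σ_{j=0}^1 C(n, j) (q−1)^j.
  j = 0: C(6,0)·(4)^0 = 1·1 = 1.
  j = 1: C(6,1)·(4)^1 = 6·4 = 24.
  V_q(n, t) = 1 + 24 = 25.
Step 2: q^n = 5^6 = 15625.
Step 3: Hamming bound ⌊q^n / V_q(n,t)⌋ = ⌊15625/25⌋ = 625.
Step 4: Compare |C| = 648 to 625: violated.
The claimed |C| lies above the Hamming bound, so no 5-ary code of length 6 with d ≥ 3 can have 648 codewords.


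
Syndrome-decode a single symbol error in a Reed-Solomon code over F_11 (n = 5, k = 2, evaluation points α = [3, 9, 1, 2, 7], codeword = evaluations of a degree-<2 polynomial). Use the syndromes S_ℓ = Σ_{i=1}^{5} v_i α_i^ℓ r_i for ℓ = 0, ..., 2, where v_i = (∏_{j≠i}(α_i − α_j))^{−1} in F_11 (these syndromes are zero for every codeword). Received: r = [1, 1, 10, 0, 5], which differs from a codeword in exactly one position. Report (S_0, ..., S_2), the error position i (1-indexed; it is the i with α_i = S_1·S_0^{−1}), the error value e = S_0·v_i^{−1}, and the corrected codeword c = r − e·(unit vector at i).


S = (5, 1, 9), error at position 2, error magnitude e = 5, c = [1, 7, 10, 0, 5].

Step 1: column multipliers v_i = (∏_{j≠i}(α_i − α_j))^{−1} mod 11.
  i = 1 (α = 3): (3−9)(3−1)(3−2)(3−7) = (−6)·2·1·(−4) = 48 ≡ 4, so v_1 = 4^{−1} = 3 (mod 11).
  i = 2 (α = 9): (9−3)(9−1)(9−2)(9−7) = 6·8·7·2 = 672 ≡ 1, so v_2 = 1^{−1} = 1 (mod 11).
  i = 3 (α = 1): (1−3)(1−9)(1−2)(1−7) = (−2)·(−8)·(−1)·(−6) = 96 ≡ 8, so v_3 = 8^{−1} = 7 (mod 11).
  i = 4 (α = 2): (2−3)(2−9)(2−1)(2−7) = (−1)·(−7)·1·(−5) = −35 ≡ 9, so v_4 = 9^{−1} = 5 (mod 11).
  i = 5 (α = 7): (7−3)(7−9)(7−1)(7−2) = 4·(−2)·6·5 = −240 ≡ 2, so v_5 = 2^{−1} = 6 (mod 11).
  v = [3, 1, 7, 5, 6].
Step 2: syndromes of r = [1, 1, 10, 0, 5] (all sums mod 11).
  S_0 = Σ v_i r_i = 3·1 + 1·1 + 7·10 + 5·0 + 6·5 = 104 ≡ 5.
  S_1 = Σ v_i α_i r_i = 3·3·1 + 1·9·1 + 7·1·10 + 5·2·0 + 6·7·5 = 298 ≡ 1.
  α_i^2 mod 11 = [9, 4, 1, 4, 5].
  S_2 = Σ v_i α_i^2 r_i = 3·9·1 + 1·4·1 + 7·1·10 + 5·4·0 + 6·5·5 = 251 ≡ 9.
  S = (5, 1, 9) ≠ 0, so r is not a codeword (an error is present).
Step 3: locate the error. For a single error e at position i, S_ℓ = v_i·e·α_i^ℓ, so α_err = S_1/S_0.
  S_0^{−1} = 5^{−1} = 9 (mod 11), so α_err = 1·9 = 9 ≡ 9 = α_2. Error position i = 2.
  Consistency check: S_2/S_1 = 9·1 = 9 ≡ 9 = α_err ✓ (single-error assumption holds).
Step 4: error magnitude e = S_0/v_2 = S_0·∏_{j≠2}(α_2 − α_j) = 5·1 = 5 ≡ 5 (mod 11).
Step 5: correct position 2: c_2 = r_2 − e = 1 − 5 ≡ 7 (mod 11). Hence c = [1, 7, 10, 0, 5].
  Check: interpolating c through the α_i gives m(x) = 9 + 1·x (degree < 2) with m(α_i) = c_i for every i, so c is indeed a codeword.


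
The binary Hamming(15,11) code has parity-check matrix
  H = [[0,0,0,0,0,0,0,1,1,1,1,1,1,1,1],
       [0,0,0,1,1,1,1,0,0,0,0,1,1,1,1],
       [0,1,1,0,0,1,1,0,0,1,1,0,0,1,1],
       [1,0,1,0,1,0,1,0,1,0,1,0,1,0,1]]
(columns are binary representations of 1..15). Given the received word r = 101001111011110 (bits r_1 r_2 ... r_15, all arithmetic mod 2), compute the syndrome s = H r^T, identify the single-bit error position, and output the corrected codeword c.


s = (0, 1, 1, 0)^T, error position = 6, corrected codeword c = 101000111011110

Compute s = H r^T mod 2 one row at a time:
  s_1 = 1 + 1 + 0 + 1 + 1 + 1 + 1 + 0 = 6 ≡ 0 (mod 2).
  s_2 = 0 + 0 + 1 + 1 + 1 + 1 + 1 + 0 = 5 ≡ 1 (mod 2).
  s_3 = 0 + 1 + 1 + 1 + 0 + 1 + 1 + 0 = 5 ≡ 1 (mod 2).
  s_4 = 1 + 1 + 0 + 1 + 1 + 1 + 1 + 0 = 6 ≡ 0 (mod 2).
s = (0, 1, 1, 0)^T — this equals column 6 of H (binary 0110), so error is at position 6.
Correct: flip bit 6 of r = 101001111011110 to get c = 101000111011110.


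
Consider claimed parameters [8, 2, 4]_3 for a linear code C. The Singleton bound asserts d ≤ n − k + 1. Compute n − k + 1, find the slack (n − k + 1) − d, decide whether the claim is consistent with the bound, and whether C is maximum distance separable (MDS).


Singleton RHS = n − k + 1 = 7, slack = 3, bound satisfied, not MDS.

Singleton bound: d ≤ n − k + 1.
Here n = 8, k = 2, so n − k + 1 = 7.
Given d = 4, check d ≤ 7: YES.
Slack = (n − k + 1) − d = 3.
The code is NOT MDS (slack = 3 > 0).
Description: the claimed parameters are [8, 2, 4]_3; such a code would be non-MDS.
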